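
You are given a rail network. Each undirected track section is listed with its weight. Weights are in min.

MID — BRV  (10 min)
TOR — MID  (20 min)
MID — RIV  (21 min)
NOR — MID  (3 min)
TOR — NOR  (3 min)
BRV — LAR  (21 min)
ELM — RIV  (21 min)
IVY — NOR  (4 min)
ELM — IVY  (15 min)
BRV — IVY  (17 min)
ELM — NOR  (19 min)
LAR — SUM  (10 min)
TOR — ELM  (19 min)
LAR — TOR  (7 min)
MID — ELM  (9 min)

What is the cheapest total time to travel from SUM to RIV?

44 min

Running Dijkstra from SUM:
SUM: 0
LAR: 10  (via SUM)
TOR: 17  (via LAR)
NOR: 20  (via TOR)
MID: 23  (via NOR)
IVY: 24  (via NOR)
BRV: 31  (via LAR)
ELM: 32  (via MID)
RIV: 44  (via MID)
Shortest route: SUM–LAR–TOR–NOR–MID–RIV = 44 min.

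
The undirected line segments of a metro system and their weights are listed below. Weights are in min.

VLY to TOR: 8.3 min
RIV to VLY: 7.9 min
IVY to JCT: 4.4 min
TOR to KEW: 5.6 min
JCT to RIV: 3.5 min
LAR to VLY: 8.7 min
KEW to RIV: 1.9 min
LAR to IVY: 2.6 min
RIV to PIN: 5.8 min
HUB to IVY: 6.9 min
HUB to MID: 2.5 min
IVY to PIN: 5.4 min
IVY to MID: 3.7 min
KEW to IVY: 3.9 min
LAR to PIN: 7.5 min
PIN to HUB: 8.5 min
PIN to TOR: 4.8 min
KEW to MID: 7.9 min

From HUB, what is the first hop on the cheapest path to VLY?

Enumerating some paths:
HUB - MID - IVY - LAR - VLY: 2.5+3.7+2.6+8.7 = 17.5
HUB - MID - IVY - KEW - RIV - VLY: 2.5+3.7+3.9+1.9+7.9 = 19.9
HUB - MID - KEW - RIV - VLY: 2.5+7.9+1.9+7.9 = 20.2
HUB - IVY - LAR - VLY: 6.9+2.6+8.7 = 18.2
The minimum is 17.5 min via HUB - MID - IVY - LAR - VLY.
So from HUB the first move is to MID.

MID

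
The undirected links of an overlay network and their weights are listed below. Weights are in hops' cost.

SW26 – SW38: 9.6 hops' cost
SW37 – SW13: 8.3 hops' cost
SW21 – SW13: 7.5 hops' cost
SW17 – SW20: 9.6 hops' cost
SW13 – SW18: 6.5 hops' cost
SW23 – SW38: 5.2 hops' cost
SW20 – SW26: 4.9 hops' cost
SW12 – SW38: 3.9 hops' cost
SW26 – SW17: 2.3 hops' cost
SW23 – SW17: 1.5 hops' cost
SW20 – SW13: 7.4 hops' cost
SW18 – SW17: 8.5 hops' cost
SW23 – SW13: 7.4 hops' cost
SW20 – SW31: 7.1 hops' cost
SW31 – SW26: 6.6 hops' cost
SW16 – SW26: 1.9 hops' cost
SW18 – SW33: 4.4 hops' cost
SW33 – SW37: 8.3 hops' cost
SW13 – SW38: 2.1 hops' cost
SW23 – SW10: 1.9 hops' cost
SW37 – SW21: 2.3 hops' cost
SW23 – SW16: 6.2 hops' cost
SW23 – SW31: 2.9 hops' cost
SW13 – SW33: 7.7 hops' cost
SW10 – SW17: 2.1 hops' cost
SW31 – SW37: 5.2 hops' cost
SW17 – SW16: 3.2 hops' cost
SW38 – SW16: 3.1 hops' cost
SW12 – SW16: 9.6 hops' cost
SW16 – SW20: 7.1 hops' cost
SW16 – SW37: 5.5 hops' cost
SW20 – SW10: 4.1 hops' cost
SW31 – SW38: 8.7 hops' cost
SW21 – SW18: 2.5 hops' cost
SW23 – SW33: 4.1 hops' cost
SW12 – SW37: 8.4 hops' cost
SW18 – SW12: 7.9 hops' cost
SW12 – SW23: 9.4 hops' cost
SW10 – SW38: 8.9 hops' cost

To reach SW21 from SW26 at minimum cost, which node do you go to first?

SW16

Compare a few routes:
SW26 → SW16 → SW37 → SW21: 1.9+5.5+2.3 = 9.7
SW26 → SW17 → SW16 → SW37 → SW21: 2.3+3.2+5.5+2.3 = 13.3
The minimum is 9.7 hops' cost via SW26 → SW16 → SW37 → SW21.
So from SW26 the first move is to SW16.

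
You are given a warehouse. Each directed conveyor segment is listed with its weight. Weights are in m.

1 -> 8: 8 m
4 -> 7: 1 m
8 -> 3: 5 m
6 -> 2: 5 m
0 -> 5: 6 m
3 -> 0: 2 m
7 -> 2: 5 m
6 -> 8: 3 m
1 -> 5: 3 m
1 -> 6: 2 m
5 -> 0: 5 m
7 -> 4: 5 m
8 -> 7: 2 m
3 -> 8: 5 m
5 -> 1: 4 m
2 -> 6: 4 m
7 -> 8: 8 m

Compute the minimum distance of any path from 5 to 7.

11 m

Enumerating some paths:
5 - 1 - 8 - 7: 4+8+2 = 14
5 - 1 - 6 - 8 - 7: 4+2+3+2 = 11
Cheapest is 5 - 1 - 6 - 8 - 7 at 11 m.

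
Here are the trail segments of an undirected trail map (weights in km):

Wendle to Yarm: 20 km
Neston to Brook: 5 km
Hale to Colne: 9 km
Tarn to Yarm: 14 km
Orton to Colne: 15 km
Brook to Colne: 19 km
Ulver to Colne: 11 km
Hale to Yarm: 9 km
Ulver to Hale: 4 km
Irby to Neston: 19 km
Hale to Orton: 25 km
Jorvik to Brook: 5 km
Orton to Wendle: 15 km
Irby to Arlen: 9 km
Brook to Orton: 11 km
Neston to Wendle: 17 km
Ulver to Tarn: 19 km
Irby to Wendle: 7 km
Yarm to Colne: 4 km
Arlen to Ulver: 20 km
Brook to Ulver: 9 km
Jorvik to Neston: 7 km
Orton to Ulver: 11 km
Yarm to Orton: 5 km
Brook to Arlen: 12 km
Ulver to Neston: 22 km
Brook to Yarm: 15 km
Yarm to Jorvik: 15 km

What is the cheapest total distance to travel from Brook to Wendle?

Settle nodes by increasing distance from Brook:
Brook: 0
Jorvik: 5  (via Brook)
Neston: 5  (via Brook)
Ulver: 9  (via Brook)
Orton: 11  (via Brook)
Arlen: 12  (via Brook)
Hale: 13  (via Ulver)
Yarm: 15  (via Brook)
Colne: 19  (via Brook)
Irby: 21  (via Arlen)
Wendle: 22  (via Neston)
Shortest route: Brook → Neston → Wendle = 22 km.

22 km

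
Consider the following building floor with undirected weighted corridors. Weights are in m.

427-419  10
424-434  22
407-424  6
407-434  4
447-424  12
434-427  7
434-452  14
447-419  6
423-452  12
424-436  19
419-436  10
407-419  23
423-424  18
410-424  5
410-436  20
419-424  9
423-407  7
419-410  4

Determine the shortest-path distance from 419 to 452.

Running Dijkstra from 419:
419: 0
410: 4  (via 419)
447: 6  (via 419)
424: 9  (via 419)
436: 10  (via 419)
427: 10  (via 419)
407: 15  (via 424)
434: 17  (via 427)
423: 22  (via 407)
452: 31  (via 434)
Shortest route: 419 → 427 → 434 → 452 = 31 m.

31 m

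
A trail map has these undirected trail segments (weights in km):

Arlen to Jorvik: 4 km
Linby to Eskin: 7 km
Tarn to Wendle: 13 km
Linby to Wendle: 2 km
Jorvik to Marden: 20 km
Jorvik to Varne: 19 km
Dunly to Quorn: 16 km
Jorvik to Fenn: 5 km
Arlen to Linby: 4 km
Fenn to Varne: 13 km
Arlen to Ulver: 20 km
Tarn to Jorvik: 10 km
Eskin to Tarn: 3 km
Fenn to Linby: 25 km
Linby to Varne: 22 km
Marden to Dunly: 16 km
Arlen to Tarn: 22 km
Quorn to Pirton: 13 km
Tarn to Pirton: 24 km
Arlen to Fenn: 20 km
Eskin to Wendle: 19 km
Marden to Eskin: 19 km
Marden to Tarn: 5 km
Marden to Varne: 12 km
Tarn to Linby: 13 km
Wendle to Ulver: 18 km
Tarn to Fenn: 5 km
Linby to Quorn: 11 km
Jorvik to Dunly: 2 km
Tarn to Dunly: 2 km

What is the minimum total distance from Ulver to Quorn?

31 km

Enumerating some paths:
Ulver → Wendle → Linby → Arlen → Jorvik → Dunly → Quorn: 18+2+4+4+2+16 = 46
Ulver → Wendle → Linby → Quorn: 18+2+11 = 31
Ulver → Arlen → Jorvik → Dunly → Quorn: 20+4+2+16 = 42
Ulver → Arlen → Linby → Quorn: 20+4+11 = 35
The minimum is 31 km via Ulver → Wendle → Linby → Quorn.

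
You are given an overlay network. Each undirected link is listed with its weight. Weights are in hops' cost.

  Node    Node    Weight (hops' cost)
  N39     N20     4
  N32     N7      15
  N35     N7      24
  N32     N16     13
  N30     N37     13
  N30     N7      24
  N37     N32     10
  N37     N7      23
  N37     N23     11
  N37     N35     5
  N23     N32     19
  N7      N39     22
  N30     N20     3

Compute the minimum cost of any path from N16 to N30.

36 hops' cost

Enumerating some paths:
N16 → N32 → N7 → N30: 13+15+24 = 52
N16 → N32 → N37 → N30: 13+10+13 = 36
N16 → N32 → N23 → N37 → N30: 13+19+11+13 = 56
Cheapest is N16 → N32 → N37 → N30 at 36 hops' cost.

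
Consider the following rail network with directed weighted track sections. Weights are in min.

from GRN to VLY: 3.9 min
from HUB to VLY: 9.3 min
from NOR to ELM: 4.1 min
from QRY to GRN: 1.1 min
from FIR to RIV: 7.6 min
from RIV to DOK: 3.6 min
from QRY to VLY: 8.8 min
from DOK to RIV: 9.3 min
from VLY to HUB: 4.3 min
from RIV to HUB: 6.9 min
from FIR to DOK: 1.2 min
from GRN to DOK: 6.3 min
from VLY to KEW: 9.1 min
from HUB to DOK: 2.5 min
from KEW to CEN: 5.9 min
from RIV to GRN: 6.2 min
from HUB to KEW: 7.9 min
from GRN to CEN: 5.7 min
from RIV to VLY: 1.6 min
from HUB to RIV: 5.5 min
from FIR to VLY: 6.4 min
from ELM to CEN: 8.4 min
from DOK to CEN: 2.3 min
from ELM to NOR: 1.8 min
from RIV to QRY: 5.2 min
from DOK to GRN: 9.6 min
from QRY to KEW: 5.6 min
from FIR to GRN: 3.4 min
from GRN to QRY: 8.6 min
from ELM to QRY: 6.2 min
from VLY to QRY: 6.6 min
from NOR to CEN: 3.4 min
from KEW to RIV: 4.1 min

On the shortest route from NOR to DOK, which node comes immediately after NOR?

Candidate routes:
NOR–ELM–QRY–GRN–DOK: 4.1+6.2+1.1+6.3 = 17.7
NOR–ELM–QRY–KEW–RIV–DOK: 4.1+6.2+5.6+4.1+3.6 = 23.6
NOR–ELM–QRY–GRN–VLY–HUB–DOK: 4.1+6.2+1.1+3.9+4.3+2.5 = 22.1
Cheapest is NOR–ELM–QRY–GRN–DOK at 17.7 min.
So from NOR the first move is to ELM.

ELM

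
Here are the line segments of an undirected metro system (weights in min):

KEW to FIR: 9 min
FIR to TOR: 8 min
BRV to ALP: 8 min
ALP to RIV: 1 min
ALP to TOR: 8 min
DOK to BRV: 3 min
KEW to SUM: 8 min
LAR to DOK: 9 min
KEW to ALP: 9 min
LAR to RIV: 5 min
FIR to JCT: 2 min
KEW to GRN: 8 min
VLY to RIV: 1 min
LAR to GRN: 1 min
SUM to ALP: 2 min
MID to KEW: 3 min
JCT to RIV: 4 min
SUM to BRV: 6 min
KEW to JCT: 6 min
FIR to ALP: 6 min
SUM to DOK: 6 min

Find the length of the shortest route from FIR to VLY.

7 min

Enumerating some paths:
FIR–JCT–RIV–VLY: 2+4+1 = 7
FIR–ALP–RIV–VLY: 6+1+1 = 8
The minimum is 7 min via FIR–JCT–RIV–VLY.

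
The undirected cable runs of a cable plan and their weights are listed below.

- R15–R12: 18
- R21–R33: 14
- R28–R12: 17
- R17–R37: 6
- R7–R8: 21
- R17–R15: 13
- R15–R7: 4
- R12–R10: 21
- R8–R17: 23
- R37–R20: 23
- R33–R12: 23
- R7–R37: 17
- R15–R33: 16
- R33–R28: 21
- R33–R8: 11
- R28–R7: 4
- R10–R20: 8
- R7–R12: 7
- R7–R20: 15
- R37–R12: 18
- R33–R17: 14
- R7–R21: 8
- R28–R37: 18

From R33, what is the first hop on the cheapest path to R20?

Compare a few routes:
R33 - R21 - R7 - R20: 14+8+15 = 37
R33 - R28 - R7 - R20: 21+4+15 = 40
R33 - R15 - R7 - R20: 16+4+15 = 35
Cheapest is R33 - R15 - R7 - R20 at 35.
So from R33 the first move is to R15.

R15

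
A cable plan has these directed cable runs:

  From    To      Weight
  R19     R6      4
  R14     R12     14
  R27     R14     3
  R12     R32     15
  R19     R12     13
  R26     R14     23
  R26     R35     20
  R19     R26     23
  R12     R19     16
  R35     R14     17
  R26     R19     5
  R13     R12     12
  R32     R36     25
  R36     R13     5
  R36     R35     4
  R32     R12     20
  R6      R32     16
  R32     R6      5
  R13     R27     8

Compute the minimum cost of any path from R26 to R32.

25

Compare a few routes:
R26 - R19 - R6 - R32: 5+4+16 = 25
R26 - R19 - R12 - R32: 5+13+15 = 33
The minimum is 25 via R26 - R19 - R6 - R32.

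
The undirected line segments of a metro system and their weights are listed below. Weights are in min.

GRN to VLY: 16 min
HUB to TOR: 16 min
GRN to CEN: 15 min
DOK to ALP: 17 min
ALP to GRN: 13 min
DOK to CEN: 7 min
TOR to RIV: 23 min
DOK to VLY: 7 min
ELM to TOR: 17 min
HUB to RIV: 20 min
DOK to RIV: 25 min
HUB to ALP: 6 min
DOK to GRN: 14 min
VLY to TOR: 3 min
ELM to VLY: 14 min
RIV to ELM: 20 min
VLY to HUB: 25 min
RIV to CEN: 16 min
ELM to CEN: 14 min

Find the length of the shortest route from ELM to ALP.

38 min

Settle nodes by increasing distance from ELM:
ELM: 0
VLY: 14  (via ELM)
CEN: 14  (via ELM)
TOR: 17  (via ELM)
RIV: 20  (via ELM)
DOK: 21  (via VLY)
GRN: 29  (via CEN)
HUB: 33  (via TOR)
ALP: 38  (via DOK)
Shortest route: ELM–VLY–DOK–ALP = 38 min.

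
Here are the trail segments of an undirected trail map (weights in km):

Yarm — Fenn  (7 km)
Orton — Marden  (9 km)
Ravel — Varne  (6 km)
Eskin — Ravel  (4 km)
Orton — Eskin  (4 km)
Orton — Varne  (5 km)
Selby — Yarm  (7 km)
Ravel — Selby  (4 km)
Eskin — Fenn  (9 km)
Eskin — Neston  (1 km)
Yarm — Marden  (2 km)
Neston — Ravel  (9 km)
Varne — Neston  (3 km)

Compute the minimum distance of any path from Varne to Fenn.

13 km

Compare a few routes:
Varne → Ravel → Eskin → Fenn: 6+4+9 = 19
Varne → Orton → Eskin → Fenn: 5+4+9 = 18
Varne → Neston → Eskin → Fenn: 3+1+9 = 13
Cheapest is Varne → Neston → Eskin → Fenn at 13 km.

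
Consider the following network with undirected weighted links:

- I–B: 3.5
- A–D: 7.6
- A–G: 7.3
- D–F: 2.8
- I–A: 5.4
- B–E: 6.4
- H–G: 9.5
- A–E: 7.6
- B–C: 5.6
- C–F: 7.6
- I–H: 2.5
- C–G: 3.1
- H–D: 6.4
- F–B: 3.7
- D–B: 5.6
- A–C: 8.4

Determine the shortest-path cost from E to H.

Running Dijkstra from E:
E: 0
B: 6.4  (via E)
A: 7.6  (via E)
I: 9.9  (via B)
F: 10.1  (via B)
C: 12  (via B)
D: 12  (via B)
H: 12.4  (via I)
Shortest route: E → B → I → H = 12.4.

12.4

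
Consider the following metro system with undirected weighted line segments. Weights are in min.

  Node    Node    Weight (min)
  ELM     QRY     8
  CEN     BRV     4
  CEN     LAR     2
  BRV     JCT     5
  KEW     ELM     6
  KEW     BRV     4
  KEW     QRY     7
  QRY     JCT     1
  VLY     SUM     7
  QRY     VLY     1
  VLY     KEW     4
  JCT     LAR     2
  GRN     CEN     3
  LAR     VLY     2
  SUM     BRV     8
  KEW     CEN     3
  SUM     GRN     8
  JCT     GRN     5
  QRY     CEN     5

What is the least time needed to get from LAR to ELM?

Running Dijkstra from LAR:
LAR: 0
VLY: 2  (via LAR)
CEN: 2  (via LAR)
JCT: 2  (via LAR)
QRY: 3  (via VLY)
KEW: 5  (via CEN)
GRN: 5  (via CEN)
BRV: 6  (via CEN)
SUM: 9  (via VLY)
ELM: 11  (via QRY)
Shortest route: LAR → VLY → QRY → ELM = 11 min.

11 min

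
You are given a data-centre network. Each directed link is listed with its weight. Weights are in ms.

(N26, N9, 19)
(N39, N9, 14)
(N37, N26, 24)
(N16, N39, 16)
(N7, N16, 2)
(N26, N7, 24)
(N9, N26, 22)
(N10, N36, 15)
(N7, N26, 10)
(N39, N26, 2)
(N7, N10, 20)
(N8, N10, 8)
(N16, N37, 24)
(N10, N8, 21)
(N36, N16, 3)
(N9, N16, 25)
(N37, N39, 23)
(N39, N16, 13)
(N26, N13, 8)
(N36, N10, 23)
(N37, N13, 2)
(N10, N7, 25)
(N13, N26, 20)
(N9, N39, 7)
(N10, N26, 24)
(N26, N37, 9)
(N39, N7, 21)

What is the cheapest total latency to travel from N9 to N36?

Compare a few routes:
N9 - N39 - N26 - N7 - N10 - N36: 7+2+24+20+15 = 68
N9 - N39 - N7 - N10 - N36: 7+21+20+15 = 63
N9 - N26 - N7 - N10 - N36: 22+24+20+15 = 81
Cheapest is N9 - N39 - N7 - N10 - N36 at 63 ms.

63 ms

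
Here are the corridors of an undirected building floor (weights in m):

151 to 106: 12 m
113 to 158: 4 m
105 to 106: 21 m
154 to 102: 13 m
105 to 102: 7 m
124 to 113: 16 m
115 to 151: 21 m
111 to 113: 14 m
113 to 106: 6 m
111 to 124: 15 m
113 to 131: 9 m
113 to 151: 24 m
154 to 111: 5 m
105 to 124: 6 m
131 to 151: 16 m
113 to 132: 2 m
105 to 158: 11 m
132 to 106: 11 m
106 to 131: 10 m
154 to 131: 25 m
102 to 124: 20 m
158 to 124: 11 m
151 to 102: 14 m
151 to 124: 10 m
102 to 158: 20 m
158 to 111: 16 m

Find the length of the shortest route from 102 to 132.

24 m

Candidate routes:
102–158–113–132: 20+4+2 = 26
102–105–158–113–132: 7+11+4+2 = 24
Cheapest is 102–105–158–113–132 at 24 m.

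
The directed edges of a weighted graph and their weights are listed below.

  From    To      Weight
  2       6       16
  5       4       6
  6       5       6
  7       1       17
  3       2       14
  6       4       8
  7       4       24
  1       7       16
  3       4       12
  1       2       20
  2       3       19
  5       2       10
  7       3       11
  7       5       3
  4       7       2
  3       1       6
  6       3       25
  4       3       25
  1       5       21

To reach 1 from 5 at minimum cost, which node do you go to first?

4

Enumerating some paths:
5 → 4 → 7 → 1: 6+2+17 = 25
5 → 2 → 3 → 1: 10+19+6 = 35
5 → 2 → 6 → 4 → 7 → 3 → 1: 10+16+8+2+11+6 = 53
5 → 4 → 3 → 1: 6+25+6 = 37
The minimum is 25 via 5 → 4 → 7 → 1.
So from 5 the first move is to 4.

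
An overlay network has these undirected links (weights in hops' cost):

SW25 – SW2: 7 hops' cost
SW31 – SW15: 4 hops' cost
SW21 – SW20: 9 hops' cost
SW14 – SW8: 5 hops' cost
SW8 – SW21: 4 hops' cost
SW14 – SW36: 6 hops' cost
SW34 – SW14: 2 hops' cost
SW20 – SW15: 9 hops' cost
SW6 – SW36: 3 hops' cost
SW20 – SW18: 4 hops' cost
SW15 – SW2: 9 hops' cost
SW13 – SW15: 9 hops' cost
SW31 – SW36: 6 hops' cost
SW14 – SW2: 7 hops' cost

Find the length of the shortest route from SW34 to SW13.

Candidate routes:
SW34–SW14–SW2–SW15–SW13: 2+7+9+9 = 27
SW34–SW14–SW8–SW21–SW20–SW15–SW13: 2+5+4+9+9+9 = 38
The minimum is 27 hops' cost via SW34–SW14–SW2–SW15–SW13.

27 hops' cost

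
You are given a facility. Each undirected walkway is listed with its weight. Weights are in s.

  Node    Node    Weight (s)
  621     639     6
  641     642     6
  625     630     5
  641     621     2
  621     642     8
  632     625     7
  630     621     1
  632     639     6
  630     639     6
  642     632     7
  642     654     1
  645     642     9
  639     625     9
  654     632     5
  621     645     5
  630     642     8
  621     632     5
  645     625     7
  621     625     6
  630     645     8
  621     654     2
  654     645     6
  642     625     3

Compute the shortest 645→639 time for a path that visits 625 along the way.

Best 645 to 625: 645 → 625 costing 7
Best 625 to 639: 625 → 639 costing 9
Total via 625: 7 + 9 = 16 s.

16 s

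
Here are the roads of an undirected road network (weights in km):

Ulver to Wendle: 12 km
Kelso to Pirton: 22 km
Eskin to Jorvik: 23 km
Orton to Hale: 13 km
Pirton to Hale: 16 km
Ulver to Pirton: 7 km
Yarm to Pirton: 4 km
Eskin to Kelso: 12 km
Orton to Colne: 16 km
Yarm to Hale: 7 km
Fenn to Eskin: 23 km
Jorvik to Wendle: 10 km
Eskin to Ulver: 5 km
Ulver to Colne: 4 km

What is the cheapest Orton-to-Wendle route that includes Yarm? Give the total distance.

Best Orton to Yarm: Orton → Hale → Yarm costing 20
Shortest Yarm→Wendle: Yarm → Pirton → Ulver → Wendle = 23
Total via Yarm: 20 + 23 = 43 km.

43 km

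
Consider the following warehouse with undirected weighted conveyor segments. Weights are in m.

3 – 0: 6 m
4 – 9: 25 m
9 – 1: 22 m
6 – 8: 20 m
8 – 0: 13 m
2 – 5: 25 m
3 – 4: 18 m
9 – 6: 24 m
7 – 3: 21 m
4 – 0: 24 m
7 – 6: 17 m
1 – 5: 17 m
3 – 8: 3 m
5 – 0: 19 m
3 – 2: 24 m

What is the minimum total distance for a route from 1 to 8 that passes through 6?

66 m

Shortest 1→6: 1–9–6 = 46
Shortest 6→8: 6–8 = 20
Total via 6: 46 + 20 = 66 m.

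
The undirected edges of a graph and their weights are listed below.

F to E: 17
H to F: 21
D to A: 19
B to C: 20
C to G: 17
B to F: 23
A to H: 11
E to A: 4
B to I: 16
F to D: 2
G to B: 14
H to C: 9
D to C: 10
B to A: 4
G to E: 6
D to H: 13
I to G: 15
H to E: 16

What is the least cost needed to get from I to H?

Shortest distances from I:
I: 0
G: 15  (via I)
B: 16  (via I)
A: 20  (via B)
E: 21  (via G)
H: 31  (via A)
Shortest route: I → B → A → H = 31.

31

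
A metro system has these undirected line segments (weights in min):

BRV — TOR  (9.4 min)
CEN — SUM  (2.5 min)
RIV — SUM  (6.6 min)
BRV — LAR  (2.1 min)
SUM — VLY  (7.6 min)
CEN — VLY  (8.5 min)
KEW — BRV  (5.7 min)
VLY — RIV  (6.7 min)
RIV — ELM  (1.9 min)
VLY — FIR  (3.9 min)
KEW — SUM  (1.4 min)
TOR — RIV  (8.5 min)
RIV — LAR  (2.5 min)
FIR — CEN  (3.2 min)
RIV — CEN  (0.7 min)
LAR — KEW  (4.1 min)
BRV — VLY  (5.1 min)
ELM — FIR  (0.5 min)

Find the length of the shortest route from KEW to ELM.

6.5 min

Running Dijkstra from KEW:
KEW: 0
SUM: 1.4  (via KEW)
CEN: 3.9  (via SUM)
LAR: 4.1  (via KEW)
RIV: 4.6  (via CEN)
BRV: 5.7  (via KEW)
ELM: 6.5  (via RIV)
Shortest route: KEW → SUM → CEN → RIV → ELM = 6.5 min.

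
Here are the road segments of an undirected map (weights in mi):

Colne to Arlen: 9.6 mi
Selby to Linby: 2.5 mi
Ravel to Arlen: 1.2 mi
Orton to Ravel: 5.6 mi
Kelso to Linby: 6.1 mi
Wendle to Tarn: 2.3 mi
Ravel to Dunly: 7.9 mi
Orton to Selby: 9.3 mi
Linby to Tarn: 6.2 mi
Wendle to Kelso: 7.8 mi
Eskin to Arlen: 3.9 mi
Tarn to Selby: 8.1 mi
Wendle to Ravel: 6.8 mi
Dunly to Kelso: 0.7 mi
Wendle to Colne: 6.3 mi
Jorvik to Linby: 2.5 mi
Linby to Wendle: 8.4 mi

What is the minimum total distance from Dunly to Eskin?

13 mi

Running Dijkstra from Dunly:
Dunly: 0
Kelso: 0.7  (via Dunly)
Linby: 6.8  (via Kelso)
Ravel: 7.9  (via Dunly)
Wendle: 8.5  (via Kelso)
Arlen: 9.1  (via Ravel)
Jorvik: 9.3  (via Linby)
Selby: 9.3  (via Linby)
Tarn: 10.8  (via Wendle)
Eskin: 13  (via Arlen)
Shortest route: Dunly–Ravel–Arlen–Eskin = 13 mi.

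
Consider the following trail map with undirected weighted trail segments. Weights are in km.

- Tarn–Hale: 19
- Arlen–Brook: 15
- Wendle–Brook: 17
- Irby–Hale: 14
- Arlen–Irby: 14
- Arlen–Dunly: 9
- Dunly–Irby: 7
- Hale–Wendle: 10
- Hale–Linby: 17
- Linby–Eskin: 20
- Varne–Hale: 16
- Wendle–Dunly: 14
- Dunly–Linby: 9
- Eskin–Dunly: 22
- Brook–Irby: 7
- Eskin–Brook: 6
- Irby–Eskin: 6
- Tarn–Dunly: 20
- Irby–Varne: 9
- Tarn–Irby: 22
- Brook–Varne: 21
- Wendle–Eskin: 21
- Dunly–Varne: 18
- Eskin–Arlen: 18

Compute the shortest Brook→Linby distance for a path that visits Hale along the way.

Shortest Brook→Hale: Brook → Irby → Hale = 21
Shortest Hale→Linby: Hale → Linby = 17
Total via Hale: 21 + 17 = 38 km.

38 km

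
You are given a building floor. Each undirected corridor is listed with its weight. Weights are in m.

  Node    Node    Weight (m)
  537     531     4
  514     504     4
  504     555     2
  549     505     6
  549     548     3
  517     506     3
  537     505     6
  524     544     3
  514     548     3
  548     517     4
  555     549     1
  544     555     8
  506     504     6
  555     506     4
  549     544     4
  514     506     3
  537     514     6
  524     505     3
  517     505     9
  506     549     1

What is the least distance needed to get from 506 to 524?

8 m

Settle nodes by increasing distance from 506:
506: 0
549: 1  (via 506)
555: 2  (via 549)
514: 3  (via 506)
517: 3  (via 506)
548: 4  (via 549)
504: 4  (via 555)
544: 5  (via 549)
505: 7  (via 549)
524: 8  (via 544)
Shortest route: 506 → 549 → 544 → 524 = 8 m.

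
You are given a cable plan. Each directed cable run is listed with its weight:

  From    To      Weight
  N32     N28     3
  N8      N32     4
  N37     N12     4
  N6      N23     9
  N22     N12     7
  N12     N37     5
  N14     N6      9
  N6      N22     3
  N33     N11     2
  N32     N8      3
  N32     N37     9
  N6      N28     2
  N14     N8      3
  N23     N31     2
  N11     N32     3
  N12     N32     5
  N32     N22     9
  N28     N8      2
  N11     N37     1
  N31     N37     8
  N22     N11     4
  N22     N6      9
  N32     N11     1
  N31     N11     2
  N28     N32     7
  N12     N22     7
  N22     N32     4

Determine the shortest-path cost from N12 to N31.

27

Enumerating some paths:
N12–N32–N22–N6–N23–N31: 5+9+9+9+2 = 34
N12–N22–N6–N23–N31: 7+9+9+2 = 27
The minimum is 27 via N12–N22–N6–N23–N31.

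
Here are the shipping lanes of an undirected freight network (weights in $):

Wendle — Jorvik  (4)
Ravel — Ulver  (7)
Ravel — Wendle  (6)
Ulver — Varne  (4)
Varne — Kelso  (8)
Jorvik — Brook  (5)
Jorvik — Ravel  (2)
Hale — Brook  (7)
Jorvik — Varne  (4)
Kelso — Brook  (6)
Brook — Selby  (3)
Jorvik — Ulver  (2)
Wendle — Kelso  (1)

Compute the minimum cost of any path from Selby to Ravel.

Enumerating some paths:
Selby → Brook → Kelso → Wendle → Ravel: 3+6+1+6 = 16
Selby → Brook → Jorvik → Ravel: 3+5+2 = 10
Selby → Brook → Kelso → Wendle → Jorvik → Ravel: 3+6+1+4+2 = 16
The minimum is $10 via Selby → Brook → Jorvik → Ravel.

$10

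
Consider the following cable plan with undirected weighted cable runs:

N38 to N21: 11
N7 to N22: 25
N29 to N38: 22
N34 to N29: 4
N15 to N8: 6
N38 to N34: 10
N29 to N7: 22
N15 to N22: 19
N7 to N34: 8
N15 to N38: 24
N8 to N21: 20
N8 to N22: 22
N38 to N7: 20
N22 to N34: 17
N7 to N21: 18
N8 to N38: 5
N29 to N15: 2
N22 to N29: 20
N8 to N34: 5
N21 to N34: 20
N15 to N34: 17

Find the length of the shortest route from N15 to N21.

22

Candidate routes:
N15 → N8 → N38 → N21: 6+5+11 = 22
N15 → N8 → N21: 6+20 = 26
The minimum is 22 via N15 → N8 → N38 → N21.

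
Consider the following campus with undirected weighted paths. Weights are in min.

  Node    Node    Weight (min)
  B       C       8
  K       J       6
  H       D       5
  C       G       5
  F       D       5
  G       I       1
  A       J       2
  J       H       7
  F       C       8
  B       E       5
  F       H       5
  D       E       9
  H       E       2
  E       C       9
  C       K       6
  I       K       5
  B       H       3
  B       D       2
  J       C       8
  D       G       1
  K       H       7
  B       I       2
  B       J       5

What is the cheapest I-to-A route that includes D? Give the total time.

11 min

Best I to D: I → G → D costing 2
Best D to A: D → B → J → A costing 9
Total via D: 2 + 9 = 11 min.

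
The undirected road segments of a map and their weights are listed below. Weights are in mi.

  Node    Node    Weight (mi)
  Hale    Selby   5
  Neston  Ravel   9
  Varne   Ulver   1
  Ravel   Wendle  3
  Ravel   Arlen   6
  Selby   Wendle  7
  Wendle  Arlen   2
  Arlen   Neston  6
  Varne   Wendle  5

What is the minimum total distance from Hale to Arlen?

14 mi

Shortest distances from Hale:
Hale: 0
Selby: 5  (via Hale)
Wendle: 12  (via Selby)
Arlen: 14  (via Wendle)
Shortest route: Hale–Selby–Wendle–Arlen = 14 mi.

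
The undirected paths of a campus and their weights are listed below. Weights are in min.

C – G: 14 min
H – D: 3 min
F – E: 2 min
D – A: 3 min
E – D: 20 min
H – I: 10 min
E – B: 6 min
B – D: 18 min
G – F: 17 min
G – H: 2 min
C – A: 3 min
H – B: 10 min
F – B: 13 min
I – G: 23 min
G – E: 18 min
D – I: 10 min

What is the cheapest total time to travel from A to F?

24 min

Candidate routes:
A–D–H–B–E–F: 3+3+10+6+2 = 24
A–D–H–G–F: 3+3+2+17 = 25
The minimum is 24 min via A–D–H–B–E–F.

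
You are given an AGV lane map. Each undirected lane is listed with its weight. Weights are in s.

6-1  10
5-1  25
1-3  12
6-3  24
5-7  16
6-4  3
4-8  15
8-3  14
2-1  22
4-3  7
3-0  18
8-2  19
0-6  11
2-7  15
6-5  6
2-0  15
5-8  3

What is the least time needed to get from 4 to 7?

Candidate routes:
4–3–8–5–7: 7+14+3+16 = 40
4–8–5–7: 15+3+16 = 34
4–6–5–7: 3+6+16 = 25
The minimum is 25 s via 4–6–5–7.

25 s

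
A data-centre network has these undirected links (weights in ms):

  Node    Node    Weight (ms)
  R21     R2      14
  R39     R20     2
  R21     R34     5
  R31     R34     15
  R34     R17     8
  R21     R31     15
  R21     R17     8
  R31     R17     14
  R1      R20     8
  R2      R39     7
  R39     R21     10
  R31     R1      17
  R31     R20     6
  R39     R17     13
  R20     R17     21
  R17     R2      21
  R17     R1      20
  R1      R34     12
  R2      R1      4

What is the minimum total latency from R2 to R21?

14 ms

Compare a few routes:
R2–R39–R21: 7+10 = 17
R2–R1–R34–R21: 4+12+5 = 21
R2–R1–R20–R39–R21: 4+8+2+10 = 24
R2–R21: 14 = 14
The minimum is 14 ms via R2–R21.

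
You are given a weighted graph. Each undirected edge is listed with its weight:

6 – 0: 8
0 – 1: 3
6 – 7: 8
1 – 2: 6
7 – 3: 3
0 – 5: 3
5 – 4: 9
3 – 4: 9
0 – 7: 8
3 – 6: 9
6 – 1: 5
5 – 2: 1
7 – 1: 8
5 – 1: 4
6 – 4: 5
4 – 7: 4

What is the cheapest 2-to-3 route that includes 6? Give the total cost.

Shortest 2→6: 2 → 5 → 1 → 6 = 10
Best 6 to 3: 6 → 3 costing 9
Total via 6: 10 + 9 = 19.

19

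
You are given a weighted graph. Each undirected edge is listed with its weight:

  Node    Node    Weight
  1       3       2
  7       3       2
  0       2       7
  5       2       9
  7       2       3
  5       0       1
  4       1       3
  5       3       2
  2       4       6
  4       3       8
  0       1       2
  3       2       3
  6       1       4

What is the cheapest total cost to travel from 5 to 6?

Settle nodes by increasing distance from 5:
5: 0
0: 1  (via 5)
3: 2  (via 5)
1: 3  (via 0)
7: 4  (via 3)
2: 5  (via 3)
4: 6  (via 1)
6: 7  (via 1)
Shortest route: 5 → 0 → 1 → 6 = 7.

7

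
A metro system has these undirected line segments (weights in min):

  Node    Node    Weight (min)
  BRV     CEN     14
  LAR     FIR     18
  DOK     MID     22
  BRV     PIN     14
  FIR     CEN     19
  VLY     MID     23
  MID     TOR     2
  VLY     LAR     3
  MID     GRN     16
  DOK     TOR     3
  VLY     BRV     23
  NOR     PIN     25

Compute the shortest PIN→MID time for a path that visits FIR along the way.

Shortest PIN→FIR: PIN → BRV → CEN → FIR = 47
Shortest FIR→MID: FIR → LAR → VLY → MID = 44
Total via FIR: 47 + 44 = 91 min.

91 min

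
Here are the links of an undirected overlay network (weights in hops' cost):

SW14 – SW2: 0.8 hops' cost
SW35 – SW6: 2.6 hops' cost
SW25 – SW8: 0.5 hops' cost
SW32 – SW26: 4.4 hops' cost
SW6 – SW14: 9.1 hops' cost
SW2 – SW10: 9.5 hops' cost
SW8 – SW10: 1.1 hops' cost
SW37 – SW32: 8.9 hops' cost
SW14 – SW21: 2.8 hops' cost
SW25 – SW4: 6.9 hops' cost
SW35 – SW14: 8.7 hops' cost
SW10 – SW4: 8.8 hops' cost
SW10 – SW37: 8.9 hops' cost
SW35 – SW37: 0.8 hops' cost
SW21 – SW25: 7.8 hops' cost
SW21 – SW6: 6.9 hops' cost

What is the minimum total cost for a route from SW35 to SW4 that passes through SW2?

27.5 hops' cost

Shortest SW35→SW2: SW35 → SW14 → SW2 = 9.5
Best SW2 to SW4: SW2 → SW10 → SW8 → SW25 → SW4 costing 18
Total via SW2: 9.5 + 18 = 27.5 hops' cost.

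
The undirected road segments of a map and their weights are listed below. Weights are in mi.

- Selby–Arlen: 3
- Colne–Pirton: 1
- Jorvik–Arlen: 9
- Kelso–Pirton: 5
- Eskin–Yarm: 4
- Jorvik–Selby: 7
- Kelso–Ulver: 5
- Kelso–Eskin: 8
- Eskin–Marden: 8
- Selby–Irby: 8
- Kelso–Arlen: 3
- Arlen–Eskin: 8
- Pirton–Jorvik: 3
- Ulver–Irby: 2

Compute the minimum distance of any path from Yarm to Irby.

19 mi

Candidate routes:
Yarm - Eskin - Arlen - Selby - Irby: 4+8+3+8 = 23
Yarm - Eskin - Kelso - Ulver - Irby: 4+8+5+2 = 19
Yarm - Eskin - Arlen - Kelso - Ulver - Irby: 4+8+3+5+2 = 22
Yarm - Eskin - Kelso - Arlen - Selby - Irby: 4+8+3+3+8 = 26
Cheapest is Yarm - Eskin - Kelso - Ulver - Irby at 19 mi.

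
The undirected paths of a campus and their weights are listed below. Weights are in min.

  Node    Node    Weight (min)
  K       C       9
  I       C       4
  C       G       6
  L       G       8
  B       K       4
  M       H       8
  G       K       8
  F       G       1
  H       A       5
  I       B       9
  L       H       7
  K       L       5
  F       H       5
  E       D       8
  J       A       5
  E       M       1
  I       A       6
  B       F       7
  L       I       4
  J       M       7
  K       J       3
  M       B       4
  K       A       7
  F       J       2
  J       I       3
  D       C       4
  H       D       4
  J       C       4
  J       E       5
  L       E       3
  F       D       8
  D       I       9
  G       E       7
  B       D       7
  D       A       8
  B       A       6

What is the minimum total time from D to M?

9 min

Settle nodes by increasing distance from D:
D: 0
C: 4  (via D)
H: 4  (via D)
B: 7  (via D)
A: 8  (via D)
E: 8  (via D)
F: 8  (via D)
I: 8  (via C)
J: 8  (via C)
G: 9  (via F)
M: 9  (via E)
Shortest route: D → E → M = 9 min.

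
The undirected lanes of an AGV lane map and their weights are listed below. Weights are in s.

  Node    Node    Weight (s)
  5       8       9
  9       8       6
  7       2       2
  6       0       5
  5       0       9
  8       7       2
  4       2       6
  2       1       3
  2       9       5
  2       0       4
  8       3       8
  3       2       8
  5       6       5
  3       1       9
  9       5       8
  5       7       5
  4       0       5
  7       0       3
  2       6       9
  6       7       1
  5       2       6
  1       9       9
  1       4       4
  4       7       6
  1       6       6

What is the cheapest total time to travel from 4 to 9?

11 s

Settle nodes by increasing distance from 4:
4: 0
1: 4  (via 4)
0: 5  (via 4)
2: 6  (via 4)
7: 6  (via 4)
6: 7  (via 7)
8: 8  (via 7)
5: 11  (via 7)
9: 11  (via 2)
Shortest route: 4–2–9 = 11 s.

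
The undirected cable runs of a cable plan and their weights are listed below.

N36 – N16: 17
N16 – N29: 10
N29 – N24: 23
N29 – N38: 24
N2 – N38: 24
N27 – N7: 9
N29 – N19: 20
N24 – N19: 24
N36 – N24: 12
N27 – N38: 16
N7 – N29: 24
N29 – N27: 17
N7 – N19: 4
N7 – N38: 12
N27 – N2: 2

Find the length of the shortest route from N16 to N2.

29

Settle nodes by increasing distance from N16:
N16: 0
N29: 10  (via N16)
N36: 17  (via N16)
N27: 27  (via N29)
N2: 29  (via N27)
Shortest route: N16 → N29 → N27 → N2 = 29.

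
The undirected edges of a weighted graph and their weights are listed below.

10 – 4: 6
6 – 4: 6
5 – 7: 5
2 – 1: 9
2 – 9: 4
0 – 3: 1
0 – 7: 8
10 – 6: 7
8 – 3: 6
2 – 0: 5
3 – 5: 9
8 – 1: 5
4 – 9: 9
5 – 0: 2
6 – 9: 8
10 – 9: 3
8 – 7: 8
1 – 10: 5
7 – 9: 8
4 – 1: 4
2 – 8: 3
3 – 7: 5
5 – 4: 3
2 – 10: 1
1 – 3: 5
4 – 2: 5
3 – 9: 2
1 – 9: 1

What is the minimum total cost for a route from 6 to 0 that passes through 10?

Best 6 to 10: 6 → 10 costing 7
Best 10 to 0: 10 → 2 → 0 costing 6
Total via 10: 7 + 6 = 13.

13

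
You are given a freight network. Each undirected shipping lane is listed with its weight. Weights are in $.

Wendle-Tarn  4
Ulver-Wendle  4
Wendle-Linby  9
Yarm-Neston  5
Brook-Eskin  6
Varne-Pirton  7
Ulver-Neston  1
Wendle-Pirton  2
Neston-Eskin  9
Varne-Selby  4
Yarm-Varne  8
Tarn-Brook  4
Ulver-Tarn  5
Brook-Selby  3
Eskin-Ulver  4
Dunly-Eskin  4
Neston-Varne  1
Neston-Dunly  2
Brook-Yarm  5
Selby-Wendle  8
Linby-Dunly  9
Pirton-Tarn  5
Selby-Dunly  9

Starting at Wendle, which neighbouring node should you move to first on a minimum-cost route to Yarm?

Ulver

Compare a few routes:
Wendle - Ulver - Neston - Yarm: 4+1+5 = 10
Wendle - Tarn - Brook - Yarm: 4+4+5 = 13
Cheapest is Wendle - Ulver - Neston - Yarm at $10.
So from Wendle the first move is to Ulver.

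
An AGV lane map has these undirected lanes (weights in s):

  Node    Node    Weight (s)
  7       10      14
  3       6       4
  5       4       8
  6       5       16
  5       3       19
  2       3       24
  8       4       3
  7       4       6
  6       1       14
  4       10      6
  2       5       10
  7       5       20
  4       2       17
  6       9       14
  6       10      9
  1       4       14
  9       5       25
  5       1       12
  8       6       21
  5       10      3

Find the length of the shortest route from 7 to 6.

21 s

Enumerating some paths:
7–10–6: 14+9 = 23
7–4–8–6: 6+3+21 = 30
7–4–5–10–6: 6+8+3+9 = 26
7–4–10–6: 6+6+9 = 21
Cheapest is 7–4–10–6 at 21 s.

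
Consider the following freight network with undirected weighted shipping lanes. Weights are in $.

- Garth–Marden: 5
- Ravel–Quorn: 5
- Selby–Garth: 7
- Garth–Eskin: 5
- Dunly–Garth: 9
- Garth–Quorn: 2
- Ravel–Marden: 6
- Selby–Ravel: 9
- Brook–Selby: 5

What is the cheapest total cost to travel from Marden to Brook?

$17

Settle nodes by increasing distance from Marden:
Marden: 0
Garth: 5  (via Marden)
Ravel: 6  (via Marden)
Quorn: 7  (via Garth)
Eskin: 10  (via Garth)
Selby: 12  (via Garth)
Dunly: 14  (via Garth)
Brook: 17  (via Selby)
Shortest route: Marden → Garth → Selby → Brook = $17.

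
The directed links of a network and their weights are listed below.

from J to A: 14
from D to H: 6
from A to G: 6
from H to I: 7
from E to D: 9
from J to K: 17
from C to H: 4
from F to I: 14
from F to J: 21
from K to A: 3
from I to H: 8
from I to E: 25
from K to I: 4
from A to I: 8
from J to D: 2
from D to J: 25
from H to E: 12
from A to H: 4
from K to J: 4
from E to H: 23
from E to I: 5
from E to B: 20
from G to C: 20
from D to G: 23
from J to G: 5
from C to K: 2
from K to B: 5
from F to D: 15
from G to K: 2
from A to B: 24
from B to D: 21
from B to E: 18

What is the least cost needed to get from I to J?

54

Shortest distances from I:
I: 0
H: 8  (via I)
E: 20  (via H)
D: 29  (via E)
B: 40  (via E)
G: 52  (via D)
J: 54  (via D)
Shortest route: I → H → E → D → J = 54.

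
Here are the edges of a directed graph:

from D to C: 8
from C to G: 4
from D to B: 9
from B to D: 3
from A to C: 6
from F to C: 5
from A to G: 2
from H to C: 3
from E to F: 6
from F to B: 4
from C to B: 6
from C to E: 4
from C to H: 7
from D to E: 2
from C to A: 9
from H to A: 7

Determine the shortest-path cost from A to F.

16

Running Dijkstra from A:
A: 0
G: 2  (via A)
C: 6  (via A)
E: 10  (via C)
B: 12  (via C)
H: 13  (via C)
D: 15  (via B)
F: 16  (via E)
Shortest route: A–C–E–F = 16.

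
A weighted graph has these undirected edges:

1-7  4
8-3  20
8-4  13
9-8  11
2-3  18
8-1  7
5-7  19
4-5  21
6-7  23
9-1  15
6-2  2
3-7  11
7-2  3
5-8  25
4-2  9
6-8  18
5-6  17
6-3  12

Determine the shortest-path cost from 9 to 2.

Settle nodes by increasing distance from 9:
9: 0
8: 11  (via 9)
1: 15  (via 9)
7: 19  (via 1)
2: 22  (via 7)
Shortest route: 9–1–7–2 = 22.

22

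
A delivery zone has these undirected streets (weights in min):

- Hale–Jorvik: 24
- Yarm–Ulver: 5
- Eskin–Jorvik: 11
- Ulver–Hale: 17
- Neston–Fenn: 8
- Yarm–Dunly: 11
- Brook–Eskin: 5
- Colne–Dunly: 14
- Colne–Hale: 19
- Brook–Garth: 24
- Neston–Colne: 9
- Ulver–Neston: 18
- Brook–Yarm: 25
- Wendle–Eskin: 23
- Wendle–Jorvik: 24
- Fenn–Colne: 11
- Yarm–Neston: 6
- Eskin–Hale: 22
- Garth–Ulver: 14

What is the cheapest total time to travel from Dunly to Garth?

30 min

Running Dijkstra from Dunly:
Dunly: 0
Yarm: 11  (via Dunly)
Colne: 14  (via Dunly)
Ulver: 16  (via Yarm)
Neston: 17  (via Yarm)
Fenn: 25  (via Colne)
Garth: 30  (via Ulver)
Shortest route: Dunly–Yarm–Ulver–Garth = 30 min.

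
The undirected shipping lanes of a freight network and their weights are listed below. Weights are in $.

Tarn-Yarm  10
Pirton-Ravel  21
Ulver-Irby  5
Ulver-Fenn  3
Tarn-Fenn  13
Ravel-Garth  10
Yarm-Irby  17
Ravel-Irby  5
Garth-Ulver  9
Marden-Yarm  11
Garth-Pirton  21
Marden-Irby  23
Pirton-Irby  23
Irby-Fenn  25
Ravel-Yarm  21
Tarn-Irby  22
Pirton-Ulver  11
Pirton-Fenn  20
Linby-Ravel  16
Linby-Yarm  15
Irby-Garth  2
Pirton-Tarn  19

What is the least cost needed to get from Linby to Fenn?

Enumerating some paths:
Linby - Ravel - Garth - Irby - Ulver - Fenn: 16+10+2+5+3 = 36
Linby - Ravel - Irby - Ulver - Fenn: 16+5+5+3 = 29
Linby - Ravel - Irby - Garth - Ulver - Fenn: 16+5+2+9+3 = 35
Cheapest is Linby - Ravel - Irby - Ulver - Fenn at $29.

$29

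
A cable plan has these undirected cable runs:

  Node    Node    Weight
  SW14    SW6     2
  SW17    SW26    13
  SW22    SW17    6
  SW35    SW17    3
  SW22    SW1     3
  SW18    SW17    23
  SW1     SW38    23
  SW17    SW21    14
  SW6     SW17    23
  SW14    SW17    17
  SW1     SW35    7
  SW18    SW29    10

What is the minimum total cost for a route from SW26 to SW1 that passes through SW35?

23

Best SW26 to SW35: SW26–SW17–SW35 costing 16
Best SW35 to SW1: SW35–SW1 costing 7
Total via SW35: 16 + 7 = 23.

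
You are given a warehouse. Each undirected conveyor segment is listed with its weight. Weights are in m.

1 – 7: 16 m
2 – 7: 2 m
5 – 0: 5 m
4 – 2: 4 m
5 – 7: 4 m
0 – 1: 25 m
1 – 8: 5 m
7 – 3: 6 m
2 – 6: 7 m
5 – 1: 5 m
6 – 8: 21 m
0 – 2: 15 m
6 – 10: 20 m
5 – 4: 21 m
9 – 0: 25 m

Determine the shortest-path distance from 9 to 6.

Running Dijkstra from 9:
9: 0
0: 25  (via 9)
5: 30  (via 0)
7: 34  (via 5)
1: 35  (via 5)
2: 36  (via 7)
3: 40  (via 7)
4: 40  (via 2)
8: 40  (via 1)
6: 43  (via 2)
Shortest route: 9–0–5–7–2–6 = 43 m.

43 m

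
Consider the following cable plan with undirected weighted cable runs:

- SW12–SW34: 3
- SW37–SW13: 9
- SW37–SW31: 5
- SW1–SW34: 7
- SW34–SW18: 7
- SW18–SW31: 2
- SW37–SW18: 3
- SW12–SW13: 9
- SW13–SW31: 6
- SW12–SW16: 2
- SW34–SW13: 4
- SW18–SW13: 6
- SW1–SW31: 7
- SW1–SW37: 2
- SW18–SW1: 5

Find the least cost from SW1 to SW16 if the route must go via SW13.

20

Best SW1 to SW13: SW1 → SW37 → SW13 costing 11
Best SW13 to SW16: SW13 → SW34 → SW12 → SW16 costing 9
Total via SW13: 11 + 9 = 20.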